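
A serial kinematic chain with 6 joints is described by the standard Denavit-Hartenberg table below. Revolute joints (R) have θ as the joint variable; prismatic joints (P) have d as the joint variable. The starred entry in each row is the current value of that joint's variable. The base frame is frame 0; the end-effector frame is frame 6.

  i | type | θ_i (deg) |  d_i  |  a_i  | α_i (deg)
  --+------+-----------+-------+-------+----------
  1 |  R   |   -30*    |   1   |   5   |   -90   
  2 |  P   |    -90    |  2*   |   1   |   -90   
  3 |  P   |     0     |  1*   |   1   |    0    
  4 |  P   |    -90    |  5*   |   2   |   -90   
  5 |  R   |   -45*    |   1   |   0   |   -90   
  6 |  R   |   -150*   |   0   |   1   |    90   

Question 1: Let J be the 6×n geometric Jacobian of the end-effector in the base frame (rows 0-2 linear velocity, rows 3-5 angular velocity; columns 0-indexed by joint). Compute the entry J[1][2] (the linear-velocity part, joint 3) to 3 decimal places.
prismatic axis z_2 = (0.8660,-0.5000,-0.0000)
J_v[:, 2] = z_2; J_ω[:, 2] = (0,0,0)
entry J[1][2] = -0.5000

-0.500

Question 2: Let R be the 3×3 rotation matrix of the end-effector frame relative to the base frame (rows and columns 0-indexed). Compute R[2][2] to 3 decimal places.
End-effector z-axis (col 2 of R) = (-0.4830,-0.1294,-0.8660)
R[2][2] = -0.8660

-0.866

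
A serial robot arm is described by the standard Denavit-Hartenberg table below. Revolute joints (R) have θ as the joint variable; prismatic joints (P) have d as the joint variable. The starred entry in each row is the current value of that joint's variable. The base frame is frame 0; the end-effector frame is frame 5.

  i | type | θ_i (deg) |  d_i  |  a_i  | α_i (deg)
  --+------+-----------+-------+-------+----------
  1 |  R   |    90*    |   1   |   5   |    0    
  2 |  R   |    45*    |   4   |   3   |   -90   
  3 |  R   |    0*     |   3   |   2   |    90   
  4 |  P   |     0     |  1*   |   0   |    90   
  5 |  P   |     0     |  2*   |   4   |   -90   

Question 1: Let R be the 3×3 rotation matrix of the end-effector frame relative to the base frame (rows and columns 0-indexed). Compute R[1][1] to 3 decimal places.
End-effector y-axis (col 1 of R) = (-0.7071,-0.7071,0.0000)
R[1][1] = -0.7071

-0.707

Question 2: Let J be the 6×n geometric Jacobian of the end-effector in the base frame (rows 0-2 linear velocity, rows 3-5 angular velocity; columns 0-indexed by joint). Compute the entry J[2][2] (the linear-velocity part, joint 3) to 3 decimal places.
-6.000

axis z_2 = (-0.7071,-0.7071,0.0000); lever o_n−o_2 = (-4.9497,3.5355,1.0000)
cross product → J_v[:, 2] = (-0.7071,0.7071,-6.0000)
J_ω[:, 2] = z_2
entry J[2][2] = -6.0000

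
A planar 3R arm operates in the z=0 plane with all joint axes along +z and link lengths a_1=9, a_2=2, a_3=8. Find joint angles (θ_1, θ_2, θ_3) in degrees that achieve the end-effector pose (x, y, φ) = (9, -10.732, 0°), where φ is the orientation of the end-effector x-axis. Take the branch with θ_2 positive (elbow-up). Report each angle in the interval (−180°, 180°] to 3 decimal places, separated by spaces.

wrist centre = target − a_3·(cos φ, sin φ) = (1.0000, -10.7320)
cos θ_2 = (116.1758−9²−2²)/(2·9·2) = 0.8660; θ_2 = 30.0035° (elbow-up)
β = atan2(-10.7320,1.0000) = -84.6766°; ψ = atan2(1.0001,10.7320) = 5.3240°
θ_1 = β − ψ = -90.0006°
θ_3 = φ − θ_1 − θ_2 = 59.9971° (wrapped to (-180°,180°])

-90.001 30.003 59.997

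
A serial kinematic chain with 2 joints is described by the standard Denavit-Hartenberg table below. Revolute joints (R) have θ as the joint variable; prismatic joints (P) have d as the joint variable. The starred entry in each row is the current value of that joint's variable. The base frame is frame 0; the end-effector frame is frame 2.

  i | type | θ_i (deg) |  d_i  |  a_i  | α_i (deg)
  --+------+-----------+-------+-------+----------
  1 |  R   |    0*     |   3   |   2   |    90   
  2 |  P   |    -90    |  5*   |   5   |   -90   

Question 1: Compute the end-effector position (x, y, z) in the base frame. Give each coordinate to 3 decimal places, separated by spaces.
after link 1: o_1 = (2.0000, 0.0000, 3.0000)
after link 2: o_2 = (2.0000, -5.0000, -2.0000)

2.000 -5.000 -2.000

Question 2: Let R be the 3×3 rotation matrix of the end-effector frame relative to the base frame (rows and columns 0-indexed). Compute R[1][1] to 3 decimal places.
End-effector y-axis (col 1 of R) = (0.0000,1.0000,-0.0000)
R[1][1] = 1.0000

1.000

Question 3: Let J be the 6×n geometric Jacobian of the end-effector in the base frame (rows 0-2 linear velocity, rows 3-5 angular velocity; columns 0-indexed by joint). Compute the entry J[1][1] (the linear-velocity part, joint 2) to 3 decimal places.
-1.000

prismatic axis z_1 = (0.0000,-1.0000,0.0000)
J_v[:, 1] = z_1; J_ω[:, 1] = (0,0,0)
entry J[1][1] = -1.0000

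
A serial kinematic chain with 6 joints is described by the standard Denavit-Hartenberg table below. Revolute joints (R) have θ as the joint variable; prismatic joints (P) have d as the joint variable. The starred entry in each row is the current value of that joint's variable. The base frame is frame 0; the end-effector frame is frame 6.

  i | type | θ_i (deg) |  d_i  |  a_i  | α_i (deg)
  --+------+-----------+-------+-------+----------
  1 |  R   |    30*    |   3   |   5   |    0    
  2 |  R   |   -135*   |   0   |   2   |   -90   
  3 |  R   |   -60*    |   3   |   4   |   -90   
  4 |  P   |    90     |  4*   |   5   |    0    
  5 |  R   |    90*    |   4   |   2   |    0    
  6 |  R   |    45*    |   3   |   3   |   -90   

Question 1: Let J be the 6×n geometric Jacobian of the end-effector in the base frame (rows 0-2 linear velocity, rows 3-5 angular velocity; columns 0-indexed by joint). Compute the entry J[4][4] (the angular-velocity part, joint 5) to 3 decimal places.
-0.837

axis z_4 = (-0.2241,-0.8365,-0.5000); lever o_n−o_4 = (1.0134,-4.4142,-7.0692)
cross product → J_v[:, 4] = (3.7064,-2.0912,1.8371)
J_ω[:, 4] = z_4
entry J[4][4] = -0.8365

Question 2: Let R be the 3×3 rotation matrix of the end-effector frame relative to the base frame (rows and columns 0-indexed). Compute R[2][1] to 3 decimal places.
End-effector y-axis (col 1 of R) = (0.2241,0.8365,0.5000)
R[2][1] = 0.5000

0.500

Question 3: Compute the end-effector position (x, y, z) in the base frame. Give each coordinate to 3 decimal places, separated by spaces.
1.480 -8.606 -2.605

after link 1: o_1 = (4.3301, 2.5000, 3.0000)
after link 2: o_2 = (3.8125, 0.5681, 3.0000)
after link 3: o_3 = (6.1926, -2.1402, 6.4641)
after link 4: o_4 = (0.4664, -4.1921, 4.4641)
after link 5: o_5 = (-0.1713, -6.5723, 0.7321)
after link 6: o_6 = (1.4798, -8.6063, -2.6051)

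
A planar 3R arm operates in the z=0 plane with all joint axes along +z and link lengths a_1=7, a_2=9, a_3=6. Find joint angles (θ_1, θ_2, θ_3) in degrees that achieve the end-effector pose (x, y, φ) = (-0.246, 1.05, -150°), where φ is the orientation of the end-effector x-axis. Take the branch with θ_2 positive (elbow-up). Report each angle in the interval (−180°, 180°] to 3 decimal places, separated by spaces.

wrist centre = target − a_3·(cos φ, sin φ) = (4.9502, 4.0500)
cos θ_2 = (40.9065−7²−9²)/(2·7·9) = -0.7071; θ_2 = 134.9987° (elbow-up)
β = atan2(4.0500,4.9502) = 39.2885°; ψ = atan2(6.3641,0.6362) = 84.2915°
θ_1 = β − ψ = -45.0029°
θ_3 = φ − θ_1 − θ_2 = 120.0042° (wrapped to (-180°,180°])

-45.003 134.999 120.004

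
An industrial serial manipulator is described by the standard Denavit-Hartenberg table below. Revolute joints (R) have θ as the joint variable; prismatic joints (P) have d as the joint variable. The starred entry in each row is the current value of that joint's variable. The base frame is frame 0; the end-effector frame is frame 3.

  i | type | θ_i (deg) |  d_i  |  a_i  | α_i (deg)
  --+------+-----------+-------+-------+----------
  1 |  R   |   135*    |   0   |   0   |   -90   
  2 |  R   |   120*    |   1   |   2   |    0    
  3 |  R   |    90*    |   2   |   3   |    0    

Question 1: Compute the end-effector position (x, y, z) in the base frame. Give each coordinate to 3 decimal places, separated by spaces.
after link 1: o_1 = (0.0000, 0.0000, 0.0000)
after link 2: o_2 = (-0.0000, -1.4142, -1.7321)
after link 3: o_3 = (0.4229, -4.6655, -0.2321)

0.423 -4.666 -0.232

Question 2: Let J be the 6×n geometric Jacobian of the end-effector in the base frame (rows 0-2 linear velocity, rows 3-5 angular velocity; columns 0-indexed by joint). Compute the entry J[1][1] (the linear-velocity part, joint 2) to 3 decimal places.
axis z_1 = (-0.7071,-0.7071,0.0000); lever o_n−o_1 = (0.4229,-4.6655,-0.2321)
cross product → J_v[:, 1] = (0.1641,-0.1641,3.5981)
J_ω[:, 1] = z_1
entry J[1][1] = -0.1641

-0.164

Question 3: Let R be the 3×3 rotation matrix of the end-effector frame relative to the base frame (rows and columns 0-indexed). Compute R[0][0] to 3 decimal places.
0.612

End-effector x-axis (col 0 of R) = (0.6124,-0.6124,0.5000)
R[0][0] = 0.6124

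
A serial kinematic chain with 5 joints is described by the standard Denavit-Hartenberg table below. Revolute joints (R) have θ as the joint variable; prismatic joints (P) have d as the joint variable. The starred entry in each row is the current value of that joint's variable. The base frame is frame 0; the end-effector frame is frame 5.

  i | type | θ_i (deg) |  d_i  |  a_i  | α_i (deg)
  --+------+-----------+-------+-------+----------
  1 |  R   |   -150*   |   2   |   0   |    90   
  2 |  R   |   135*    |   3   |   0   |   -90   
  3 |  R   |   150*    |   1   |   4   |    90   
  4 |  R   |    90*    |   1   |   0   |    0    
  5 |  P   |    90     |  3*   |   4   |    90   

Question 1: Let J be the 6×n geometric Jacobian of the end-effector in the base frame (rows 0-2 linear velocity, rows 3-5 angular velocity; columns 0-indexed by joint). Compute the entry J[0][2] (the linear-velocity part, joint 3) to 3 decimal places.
axis z_2 = (0.6124,0.3536,-0.7071); lever o_n−o_2 = (3.5692,-1.9393,0.7071)
cross product → J_v[:, 2] = (-1.1213,-2.9568,-2.4495)
J_ω[:, 2] = z_2
entry J[0][2] = -1.1213

-1.121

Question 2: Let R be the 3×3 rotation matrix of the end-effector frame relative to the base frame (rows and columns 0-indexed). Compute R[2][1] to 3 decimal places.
End-effector y-axis (col 1 of R) = (0.7392,-0.5732,0.3536)
R[2][1] = 0.3536

0.354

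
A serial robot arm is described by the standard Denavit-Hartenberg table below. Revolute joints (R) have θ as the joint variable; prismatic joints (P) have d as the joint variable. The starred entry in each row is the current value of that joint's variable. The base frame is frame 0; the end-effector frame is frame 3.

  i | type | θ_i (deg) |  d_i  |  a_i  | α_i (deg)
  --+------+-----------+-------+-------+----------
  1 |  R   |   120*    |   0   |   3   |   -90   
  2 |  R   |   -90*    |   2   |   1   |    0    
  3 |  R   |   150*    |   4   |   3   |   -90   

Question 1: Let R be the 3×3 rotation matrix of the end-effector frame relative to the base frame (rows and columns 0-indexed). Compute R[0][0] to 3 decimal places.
-0.250

End-effector x-axis (col 0 of R) = (-0.2500,0.4330,-0.8660)
R[0][0] = -0.2500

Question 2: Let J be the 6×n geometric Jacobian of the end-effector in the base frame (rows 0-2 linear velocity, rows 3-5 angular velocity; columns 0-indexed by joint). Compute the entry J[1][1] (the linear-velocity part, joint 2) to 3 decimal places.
axis z_1 = (-0.8660,-0.5000,0.0000); lever o_n−o_1 = (-5.9462,-1.7010,-1.5981)
cross product → J_v[:, 1] = (0.7990,-1.3840,-1.5000)
J_ω[:, 1] = z_1
entry J[1][1] = -1.3840

-1.384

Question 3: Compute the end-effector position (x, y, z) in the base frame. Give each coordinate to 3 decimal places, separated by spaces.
after link 1: o_1 = (-1.5000, 2.5981, 0.0000)
after link 2: o_2 = (-3.2321, 1.5981, 1.0000)
after link 3: o_3 = (-7.4462, 0.8971, -1.5981)

-7.446 0.897 -1.598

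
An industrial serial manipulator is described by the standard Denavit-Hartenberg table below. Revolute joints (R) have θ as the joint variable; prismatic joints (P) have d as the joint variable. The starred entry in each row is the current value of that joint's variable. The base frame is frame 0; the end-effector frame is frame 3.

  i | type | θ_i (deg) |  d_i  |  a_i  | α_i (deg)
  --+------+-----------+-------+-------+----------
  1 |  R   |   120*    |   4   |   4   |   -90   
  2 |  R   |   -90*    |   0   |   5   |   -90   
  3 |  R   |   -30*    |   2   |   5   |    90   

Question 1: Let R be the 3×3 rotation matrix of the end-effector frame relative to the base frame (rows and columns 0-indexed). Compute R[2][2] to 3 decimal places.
End-effector z-axis (col 2 of R) = (-0.7500,-0.4330,-0.5000)
R[2][2] = -0.5000

-0.500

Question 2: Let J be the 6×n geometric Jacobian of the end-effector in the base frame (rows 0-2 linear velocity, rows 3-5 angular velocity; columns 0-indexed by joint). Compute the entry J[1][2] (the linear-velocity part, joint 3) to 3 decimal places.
axis z_2 = (-0.5000,0.8660,-0.0000); lever o_n−o_2 = (-3.1651,0.4821,4.3301)
cross product → J_v[:, 2] = (3.7500,2.1651,2.5000)
J_ω[:, 2] = z_2
entry J[1][2] = 2.1651

2.165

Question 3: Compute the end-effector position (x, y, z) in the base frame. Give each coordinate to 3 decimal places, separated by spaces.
-5.165 3.946 13.330

after link 1: o_1 = (-2.0000, 3.4641, 4.0000)
after link 2: o_2 = (-2.0000, 3.4641, 9.0000)
after link 3: o_3 = (-5.1651, 3.9462, 13.3301)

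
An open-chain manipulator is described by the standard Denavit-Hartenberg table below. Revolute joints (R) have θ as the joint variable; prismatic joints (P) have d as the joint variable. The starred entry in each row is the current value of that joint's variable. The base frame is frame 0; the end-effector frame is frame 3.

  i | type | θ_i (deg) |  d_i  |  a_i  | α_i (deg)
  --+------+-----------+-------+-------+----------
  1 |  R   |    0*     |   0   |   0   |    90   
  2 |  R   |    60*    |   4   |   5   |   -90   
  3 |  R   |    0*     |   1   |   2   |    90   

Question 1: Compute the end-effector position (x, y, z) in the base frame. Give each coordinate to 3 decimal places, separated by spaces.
after link 1: o_1 = (0.0000, 0.0000, 0.0000)
after link 2: o_2 = (2.5000, -4.0000, 4.3301)
after link 3: o_3 = (2.6340, -4.0000, 6.5622)

2.634 -4.000 6.562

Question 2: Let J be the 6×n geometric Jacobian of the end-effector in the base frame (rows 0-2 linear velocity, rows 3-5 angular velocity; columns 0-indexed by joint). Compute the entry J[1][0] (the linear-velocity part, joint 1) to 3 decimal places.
axis z_0 = ẑ; lever o_n−o_0 = (2.6340,-4.0000,6.5622)
cross product → J_v[:, 0] = (4.0000,2.6340,-0.0000)
J_ω[:, 0] = z_0
entry J[1][0] = 2.6340

2.634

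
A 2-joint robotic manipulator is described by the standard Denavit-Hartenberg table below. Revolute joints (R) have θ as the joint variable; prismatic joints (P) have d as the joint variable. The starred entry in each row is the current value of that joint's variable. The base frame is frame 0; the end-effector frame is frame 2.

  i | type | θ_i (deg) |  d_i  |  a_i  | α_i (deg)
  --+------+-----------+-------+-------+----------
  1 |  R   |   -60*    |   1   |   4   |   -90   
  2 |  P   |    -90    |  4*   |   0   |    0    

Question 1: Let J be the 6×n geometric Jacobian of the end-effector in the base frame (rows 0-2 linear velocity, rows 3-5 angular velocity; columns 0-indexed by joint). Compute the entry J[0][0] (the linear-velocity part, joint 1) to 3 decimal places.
1.464

axis z_0 = ẑ; lever o_n−o_0 = (5.4641,-1.4641,1.0000)
cross product → J_v[:, 0] = (1.4641,5.4641,-0.0000)
J_ω[:, 0] = z_0
entry J[0][0] = 1.4641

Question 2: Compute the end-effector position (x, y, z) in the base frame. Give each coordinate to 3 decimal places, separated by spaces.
after link 1: o_1 = (2.0000, -3.4641, 1.0000)
after link 2: o_2 = (5.4641, -1.4641, 1.0000)

5.464 -1.464 1.000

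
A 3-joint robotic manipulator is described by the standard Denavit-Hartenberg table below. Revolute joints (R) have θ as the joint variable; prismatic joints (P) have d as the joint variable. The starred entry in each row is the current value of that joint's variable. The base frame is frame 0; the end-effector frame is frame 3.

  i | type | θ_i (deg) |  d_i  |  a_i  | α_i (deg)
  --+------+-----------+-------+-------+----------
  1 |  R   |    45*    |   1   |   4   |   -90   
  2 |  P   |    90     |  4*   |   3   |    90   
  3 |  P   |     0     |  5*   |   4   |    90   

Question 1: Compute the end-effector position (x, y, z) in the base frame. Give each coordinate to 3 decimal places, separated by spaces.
after link 1: o_1 = (2.8284, 2.8284, 1.0000)
after link 2: o_2 = (0.0000, 5.6569, -2.0000)
after link 3: o_3 = (3.5355, 9.1924, -6.0000)

3.536 9.192 -6.000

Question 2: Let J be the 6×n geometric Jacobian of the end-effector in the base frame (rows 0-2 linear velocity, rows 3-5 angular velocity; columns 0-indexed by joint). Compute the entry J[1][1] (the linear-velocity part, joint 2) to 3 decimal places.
prismatic axis z_1 = (-0.7071,0.7071,0.0000)
J_v[:, 1] = z_1; J_ω[:, 1] = (0,0,0)
entry J[1][1] = 0.7071

0.707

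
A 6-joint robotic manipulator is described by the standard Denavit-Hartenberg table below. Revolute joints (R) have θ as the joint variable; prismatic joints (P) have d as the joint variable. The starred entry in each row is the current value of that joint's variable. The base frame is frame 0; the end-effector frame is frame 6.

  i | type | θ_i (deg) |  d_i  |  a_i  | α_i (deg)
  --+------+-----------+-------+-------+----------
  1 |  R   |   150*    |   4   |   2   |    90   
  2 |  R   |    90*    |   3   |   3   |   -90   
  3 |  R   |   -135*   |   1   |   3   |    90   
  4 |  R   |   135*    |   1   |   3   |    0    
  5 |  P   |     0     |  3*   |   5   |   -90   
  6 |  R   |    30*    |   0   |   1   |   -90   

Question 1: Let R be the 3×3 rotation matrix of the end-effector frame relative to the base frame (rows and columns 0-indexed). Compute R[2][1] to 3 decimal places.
-0.500

End-effector y-axis (col 1 of R) = (0.8624,0.0795,-0.5000)
R[2][1] = -0.5000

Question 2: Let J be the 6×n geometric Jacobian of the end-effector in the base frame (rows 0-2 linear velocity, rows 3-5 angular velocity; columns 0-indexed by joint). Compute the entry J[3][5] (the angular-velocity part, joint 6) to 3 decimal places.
axis z_5 = (-0.8624,-0.0795,0.5000); lever o_n−o_5 = (0.4906,-0.3750,0.7866)
cross product → J_v[:, 5] = (0.1250,0.9236,0.3624)
J_ω[:, 5] = z_5
entry J[3][5] = -0.8624

-0.862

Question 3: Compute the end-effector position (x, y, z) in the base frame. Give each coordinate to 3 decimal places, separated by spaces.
after link 1: o_1 = (-1.7321, 1.0000, 4.0000)
after link 2: o_2 = (-0.2321, 3.5981, 7.0000)
after link 3: o_3 = (1.6946, 4.9352, 4.8787)
after link 4: o_4 = (2.4282, 1.9631, 5.6716)
after link 5: o_5 = (3.1794, -3.8068, 6.0503)
after link 6: o_6 = (3.6700, -4.1818, 6.8368)

3.670 -4.182 6.837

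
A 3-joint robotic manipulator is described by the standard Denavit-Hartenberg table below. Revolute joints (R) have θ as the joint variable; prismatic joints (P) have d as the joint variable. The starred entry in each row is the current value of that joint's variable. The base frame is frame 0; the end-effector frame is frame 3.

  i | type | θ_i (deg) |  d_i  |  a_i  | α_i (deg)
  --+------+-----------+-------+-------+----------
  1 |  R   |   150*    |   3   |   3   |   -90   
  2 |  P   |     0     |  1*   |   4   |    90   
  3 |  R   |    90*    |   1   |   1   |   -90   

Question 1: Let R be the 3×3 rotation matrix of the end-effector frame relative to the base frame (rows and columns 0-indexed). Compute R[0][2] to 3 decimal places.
End-effector z-axis (col 2 of R) = (0.8660,-0.5000,0.0000)
R[0][2] = 0.8660

0.866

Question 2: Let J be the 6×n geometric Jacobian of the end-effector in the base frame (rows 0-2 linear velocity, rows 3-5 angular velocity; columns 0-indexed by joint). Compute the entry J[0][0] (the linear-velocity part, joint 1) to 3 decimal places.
-1.768

axis z_0 = ẑ; lever o_n−o_0 = (-7.0622,1.7679,4.0000)
cross product → J_v[:, 0] = (-1.7679,-7.0622,0.0000)
J_ω[:, 0] = z_0
entry J[0][0] = -1.7679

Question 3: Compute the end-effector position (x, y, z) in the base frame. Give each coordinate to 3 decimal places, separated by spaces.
-7.062 1.768 4.000

after link 1: o_1 = (-2.5981, 1.5000, 3.0000)
after link 2: o_2 = (-6.5622, 2.6340, 3.0000)
after link 3: o_3 = (-7.0622, 1.7679, 4.0000)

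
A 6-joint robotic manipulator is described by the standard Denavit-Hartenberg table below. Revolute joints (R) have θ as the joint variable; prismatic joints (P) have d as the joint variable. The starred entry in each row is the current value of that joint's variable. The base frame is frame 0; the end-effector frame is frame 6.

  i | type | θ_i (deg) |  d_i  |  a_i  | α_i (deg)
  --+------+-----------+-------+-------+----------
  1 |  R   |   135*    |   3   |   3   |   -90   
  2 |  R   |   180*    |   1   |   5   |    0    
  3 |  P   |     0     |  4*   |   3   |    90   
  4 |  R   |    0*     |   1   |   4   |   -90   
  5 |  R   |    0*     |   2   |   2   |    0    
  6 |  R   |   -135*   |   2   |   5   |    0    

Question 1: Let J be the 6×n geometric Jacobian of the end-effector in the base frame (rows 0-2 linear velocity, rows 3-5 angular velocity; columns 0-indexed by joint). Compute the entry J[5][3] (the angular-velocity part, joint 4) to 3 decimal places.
axis z_3 = (-0.0000,0.0000,-1.0000); lever o_n−o_3 = (-1.0858,-4.5711,-4.5355)
cross product → J_v[:, 3] = (-4.5711,1.0858,0.0000)
J_ω[:, 3] = z_3
entry J[5][3] = -1.0000

-1.000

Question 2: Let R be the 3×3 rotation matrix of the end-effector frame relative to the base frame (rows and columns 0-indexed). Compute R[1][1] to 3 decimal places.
-0.500

End-effector y-axis (col 1 of R) = (0.5000,-0.5000,-0.7071)
R[1][1] = -0.5000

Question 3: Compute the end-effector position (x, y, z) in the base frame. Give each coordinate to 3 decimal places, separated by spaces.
-1.086 -11.642 -1.536

after link 1: o_1 = (-2.1213, 2.1213, 3.0000)
after link 2: o_2 = (0.7071, -2.1213, 3.0000)
after link 3: o_3 = (-0.0000, -7.0711, 3.0000)
after link 4: o_4 = (2.8284, -9.8995, 2.0000)
after link 5: o_5 = (2.8284, -12.7279, 2.0000)
after link 6: o_6 = (-1.0858, -11.6421, -1.5355)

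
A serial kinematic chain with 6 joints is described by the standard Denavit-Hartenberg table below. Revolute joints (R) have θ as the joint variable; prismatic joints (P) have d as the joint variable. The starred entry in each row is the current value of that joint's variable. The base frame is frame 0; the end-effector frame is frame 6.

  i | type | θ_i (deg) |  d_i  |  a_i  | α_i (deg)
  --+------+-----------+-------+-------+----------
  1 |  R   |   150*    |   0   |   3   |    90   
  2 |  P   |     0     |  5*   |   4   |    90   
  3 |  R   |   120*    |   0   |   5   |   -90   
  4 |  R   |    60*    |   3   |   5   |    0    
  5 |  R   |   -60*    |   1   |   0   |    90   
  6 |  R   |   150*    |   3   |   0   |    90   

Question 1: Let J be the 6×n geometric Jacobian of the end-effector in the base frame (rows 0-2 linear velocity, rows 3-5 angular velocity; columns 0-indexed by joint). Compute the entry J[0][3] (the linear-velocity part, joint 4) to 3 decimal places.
axis z_3 = (0.5000,-0.8660,-0.0000); lever o_n−o_3 = (4.1651,-2.2141,1.3301)
cross product → J_v[:, 3] = (-1.1519,-0.6651,2.5000)
J_ω[:, 3] = z_3
entry J[0][3] = -1.1519

-1.152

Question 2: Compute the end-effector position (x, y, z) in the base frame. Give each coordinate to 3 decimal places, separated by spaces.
after link 1: o_1 = (-2.5981, 1.5000, 0.0000)
after link 2: o_2 = (-3.5622, 7.8301, 0.0000)
after link 3: o_3 = (0.7679, 10.3301, 0.0000)
after link 4: o_4 = (4.4330, 8.9821, 4.3301)
after link 5: o_5 = (4.9330, 8.1160, 4.3301)
after link 6: o_6 = (4.9330, 8.1160, 1.3301)

4.933 8.116 1.330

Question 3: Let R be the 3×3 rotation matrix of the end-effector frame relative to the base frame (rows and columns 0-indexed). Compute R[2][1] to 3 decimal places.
End-effector y-axis (col 1 of R) = (-0.0000,0.0000,-1.0000)
R[2][1] = -1.0000

-1.000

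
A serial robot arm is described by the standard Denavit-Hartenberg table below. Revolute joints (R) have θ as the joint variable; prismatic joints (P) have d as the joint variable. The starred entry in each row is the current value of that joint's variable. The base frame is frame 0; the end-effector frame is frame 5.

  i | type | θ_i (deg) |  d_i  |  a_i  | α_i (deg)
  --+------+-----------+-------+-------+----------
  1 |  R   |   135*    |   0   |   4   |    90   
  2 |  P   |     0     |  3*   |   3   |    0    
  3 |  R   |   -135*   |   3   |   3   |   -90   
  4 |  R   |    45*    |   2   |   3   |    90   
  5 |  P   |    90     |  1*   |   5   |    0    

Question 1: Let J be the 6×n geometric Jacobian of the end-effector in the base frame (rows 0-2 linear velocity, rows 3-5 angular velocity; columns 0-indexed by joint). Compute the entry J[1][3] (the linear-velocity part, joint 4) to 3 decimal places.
axis z_3 = (-0.5000,0.5000,-0.7071); lever o_n−o_3 = (-3.0858,1.0858,-6.9497)
cross product → J_v[:, 3] = (-2.7071,-1.2929,1.0000)
J_ω[:, 3] = z_3
entry J[1][3] = -1.2929

-1.293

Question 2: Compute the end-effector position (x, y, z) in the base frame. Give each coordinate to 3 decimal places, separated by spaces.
after link 1: o_1 = (-2.8284, 2.8284, 0.0000)
after link 2: o_2 = (-2.8284, 7.0711, 0.0000)
after link 3: o_3 = (0.7929, 7.6924, -2.1213)
after link 4: o_4 = (-0.6464, 6.1317, -5.0355)
after link 5: o_5 = (-2.2929, 8.7782, -9.0711)

-2.293 8.778 -9.071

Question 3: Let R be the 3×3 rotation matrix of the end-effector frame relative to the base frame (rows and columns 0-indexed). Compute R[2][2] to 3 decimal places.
End-effector z-axis (col 2 of R) = (0.8536,0.1464,-0.5000)
R[2][2] = -0.5000

-0.500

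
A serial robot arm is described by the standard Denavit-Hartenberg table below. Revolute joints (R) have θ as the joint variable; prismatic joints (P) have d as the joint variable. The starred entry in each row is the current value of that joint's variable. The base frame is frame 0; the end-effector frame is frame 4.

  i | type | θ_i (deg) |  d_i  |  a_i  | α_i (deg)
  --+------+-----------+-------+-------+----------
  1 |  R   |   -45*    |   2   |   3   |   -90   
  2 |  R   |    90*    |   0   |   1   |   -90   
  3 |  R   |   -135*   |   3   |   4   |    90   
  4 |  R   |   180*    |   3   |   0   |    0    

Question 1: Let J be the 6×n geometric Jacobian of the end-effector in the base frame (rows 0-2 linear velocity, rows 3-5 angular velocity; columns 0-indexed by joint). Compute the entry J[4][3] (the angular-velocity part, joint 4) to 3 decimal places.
-0.500

axis z_3 = (-0.5000,-0.5000,0.7071); lever o_n−o_3 = (-1.5000,-1.5000,2.1213)
cross product → J_v[:, 3] = (0.0000,0.0000,0.0000)
J_ω[:, 3] = z_3
entry J[4][3] = -0.5000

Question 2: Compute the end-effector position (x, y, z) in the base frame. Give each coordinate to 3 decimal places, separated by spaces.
0.500 0.500 5.950

after link 1: o_1 = (2.1213, -2.1213, 2.0000)
after link 2: o_2 = (2.1213, -2.1213, 1.0000)
after link 3: o_3 = (2.0000, 2.0000, 3.8284)
after link 4: o_4 = (0.5000, 0.5000, 5.9497)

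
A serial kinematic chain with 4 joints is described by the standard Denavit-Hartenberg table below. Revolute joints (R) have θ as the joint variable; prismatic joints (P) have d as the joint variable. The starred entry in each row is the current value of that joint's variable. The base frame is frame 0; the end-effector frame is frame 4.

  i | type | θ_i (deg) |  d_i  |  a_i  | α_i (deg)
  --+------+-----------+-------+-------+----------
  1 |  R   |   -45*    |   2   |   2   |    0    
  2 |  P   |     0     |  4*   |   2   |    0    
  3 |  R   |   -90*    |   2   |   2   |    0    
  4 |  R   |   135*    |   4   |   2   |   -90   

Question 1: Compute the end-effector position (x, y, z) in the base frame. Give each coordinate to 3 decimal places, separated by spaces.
3.414 -4.243 12.000

after link 1: o_1 = (1.4142, -1.4142, 2.0000)
after link 2: o_2 = (2.8284, -2.8284, 6.0000)
after link 3: o_3 = (1.4142, -4.2426, 8.0000)
after link 4: o_4 = (3.4142, -4.2426, 12.0000)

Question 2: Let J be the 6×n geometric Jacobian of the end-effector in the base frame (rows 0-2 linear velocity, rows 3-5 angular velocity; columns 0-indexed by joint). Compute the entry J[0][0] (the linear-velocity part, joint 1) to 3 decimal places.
4.243

axis z_0 = ẑ; lever o_n−o_0 = (3.4142,-4.2426,12.0000)
cross product → J_v[:, 0] = (4.2426,3.4142,-0.0000)
J_ω[:, 0] = z_0
entry J[0][0] = 4.2426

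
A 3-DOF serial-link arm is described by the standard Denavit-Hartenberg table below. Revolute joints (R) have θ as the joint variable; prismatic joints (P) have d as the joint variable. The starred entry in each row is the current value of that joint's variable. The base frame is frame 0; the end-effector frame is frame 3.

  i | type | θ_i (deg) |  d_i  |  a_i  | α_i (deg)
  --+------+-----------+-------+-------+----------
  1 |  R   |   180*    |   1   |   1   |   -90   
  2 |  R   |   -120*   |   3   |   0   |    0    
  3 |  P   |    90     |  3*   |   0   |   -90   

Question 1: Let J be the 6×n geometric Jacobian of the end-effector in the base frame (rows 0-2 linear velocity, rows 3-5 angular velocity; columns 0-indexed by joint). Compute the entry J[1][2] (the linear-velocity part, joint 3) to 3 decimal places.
prismatic axis z_2 = (-0.0000,-1.0000,0.0000)
J_v[:, 2] = z_2; J_ω[:, 2] = (0,0,0)
entry J[1][2] = -1.0000

-1.000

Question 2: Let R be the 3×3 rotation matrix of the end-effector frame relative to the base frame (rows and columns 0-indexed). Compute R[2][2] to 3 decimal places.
End-effector z-axis (col 2 of R) = (-0.5000,-0.0000,-0.8660)
R[2][2] = -0.8660

-0.866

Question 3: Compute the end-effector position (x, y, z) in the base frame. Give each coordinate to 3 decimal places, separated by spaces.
after link 1: o_1 = (-1.0000, 0.0000, 1.0000)
after link 2: o_2 = (-1.0000, -3.0000, 1.0000)
after link 3: o_3 = (-1.0000, -6.0000, 1.0000)

-1.000 -6.000 1.000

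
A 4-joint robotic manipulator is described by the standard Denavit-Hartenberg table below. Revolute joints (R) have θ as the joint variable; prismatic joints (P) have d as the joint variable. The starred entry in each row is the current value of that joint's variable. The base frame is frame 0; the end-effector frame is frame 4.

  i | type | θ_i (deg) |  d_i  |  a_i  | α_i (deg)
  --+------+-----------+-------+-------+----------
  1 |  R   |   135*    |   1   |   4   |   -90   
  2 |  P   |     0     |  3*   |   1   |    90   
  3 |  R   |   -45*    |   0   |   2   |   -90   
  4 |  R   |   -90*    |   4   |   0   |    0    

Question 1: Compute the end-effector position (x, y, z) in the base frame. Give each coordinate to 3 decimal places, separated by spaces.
-9.657 3.414 1.000

after link 1: o_1 = (-2.8284, 2.8284, 1.0000)
after link 2: o_2 = (-5.6569, 1.4142, 1.0000)
after link 3: o_3 = (-5.6569, 3.4142, 1.0000)
after link 4: o_4 = (-9.6569, 3.4142, 1.0000)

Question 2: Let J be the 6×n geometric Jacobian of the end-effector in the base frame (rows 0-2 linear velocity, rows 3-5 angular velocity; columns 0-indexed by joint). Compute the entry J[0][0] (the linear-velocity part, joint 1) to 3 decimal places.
-3.414

axis z_0 = ẑ; lever o_n−o_0 = (-9.6569,3.4142,1.0000)
cross product → J_v[:, 0] = (-3.4142,-9.6569,0.0000)
J_ω[:, 0] = z_0
entry J[0][0] = -3.4142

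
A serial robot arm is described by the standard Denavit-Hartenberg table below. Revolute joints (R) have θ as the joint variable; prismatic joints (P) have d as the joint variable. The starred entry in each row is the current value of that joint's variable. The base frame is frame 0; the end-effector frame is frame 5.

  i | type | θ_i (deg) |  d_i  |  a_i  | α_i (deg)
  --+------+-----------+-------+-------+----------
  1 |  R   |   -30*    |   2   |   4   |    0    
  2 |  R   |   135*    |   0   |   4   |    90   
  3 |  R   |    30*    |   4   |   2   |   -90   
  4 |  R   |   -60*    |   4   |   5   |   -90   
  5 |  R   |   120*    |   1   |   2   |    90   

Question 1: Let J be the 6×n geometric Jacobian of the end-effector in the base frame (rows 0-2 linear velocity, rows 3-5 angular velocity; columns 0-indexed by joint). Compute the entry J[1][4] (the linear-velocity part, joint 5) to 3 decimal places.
axis z_4 = (-0.6771,0.5950,0.4330); lever o_n−o_4 = (-1.6257,0.7891,-1.3170)
cross product → J_v[:, 4] = (-1.1254,-1.5956,0.4330)
J_ω[:, 4] = z_4
entry J[1][4] = -1.5956

-1.596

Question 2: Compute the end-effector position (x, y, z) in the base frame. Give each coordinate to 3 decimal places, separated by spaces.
after link 1: o_1 = (3.4641, -2.0000, 2.0000)
after link 2: o_2 = (2.4288, 1.8637, 2.0000)
after link 3: o_3 = (5.8442, 4.5720, 3.0000)
after link 4: o_4 = (9.9841, 5.8522, 7.7141)
after link 5: o_5 = (8.3584, 6.6413, 6.3971)

8.358 6.641 6.397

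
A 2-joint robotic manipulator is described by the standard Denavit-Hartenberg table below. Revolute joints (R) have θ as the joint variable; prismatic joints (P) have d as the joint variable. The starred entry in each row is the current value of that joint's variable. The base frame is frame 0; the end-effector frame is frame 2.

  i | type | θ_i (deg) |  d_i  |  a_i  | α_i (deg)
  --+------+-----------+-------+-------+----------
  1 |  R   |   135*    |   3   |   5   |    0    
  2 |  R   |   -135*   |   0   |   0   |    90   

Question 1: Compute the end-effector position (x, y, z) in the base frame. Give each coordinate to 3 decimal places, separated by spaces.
after link 1: o_1 = (-3.5355, 3.5355, 3.0000)
after link 2: o_2 = (-3.5355, 3.5355, 3.0000)

-3.536 3.536 3.000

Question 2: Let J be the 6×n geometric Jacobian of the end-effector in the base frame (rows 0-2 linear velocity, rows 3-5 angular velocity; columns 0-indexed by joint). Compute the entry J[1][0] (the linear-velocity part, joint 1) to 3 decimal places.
-3.536

axis z_0 = ẑ; lever o_n−o_0 = (-3.5355,3.5355,3.0000)
cross product → J_v[:, 0] = (-3.5355,-3.5355,0.0000)
J_ω[:, 0] = z_0
entry J[1][0] = -3.5355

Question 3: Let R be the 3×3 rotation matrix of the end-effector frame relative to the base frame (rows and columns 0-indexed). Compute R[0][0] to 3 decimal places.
1.000

End-effector x-axis (col 0 of R) = (1.0000,0.0000,0.0000)
R[0][0] = 1.0000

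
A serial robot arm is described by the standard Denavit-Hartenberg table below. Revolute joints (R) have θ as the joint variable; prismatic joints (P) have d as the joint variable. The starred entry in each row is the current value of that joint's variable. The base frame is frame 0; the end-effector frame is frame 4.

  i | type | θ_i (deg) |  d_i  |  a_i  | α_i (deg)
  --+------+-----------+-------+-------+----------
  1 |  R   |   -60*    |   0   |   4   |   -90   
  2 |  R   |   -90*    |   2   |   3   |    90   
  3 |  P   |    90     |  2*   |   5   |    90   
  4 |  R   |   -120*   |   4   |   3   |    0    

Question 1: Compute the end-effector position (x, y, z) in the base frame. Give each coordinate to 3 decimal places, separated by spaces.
after link 1: o_1 = (2.0000, -3.4641, 0.0000)
after link 2: o_2 = (3.7321, -2.4641, 3.0000)
after link 3: o_3 = (7.0622, 1.7679, 3.0000)
after link 4: o_4 = (7.0622, -1.2321, 7.0000)

7.062 -1.232 7.000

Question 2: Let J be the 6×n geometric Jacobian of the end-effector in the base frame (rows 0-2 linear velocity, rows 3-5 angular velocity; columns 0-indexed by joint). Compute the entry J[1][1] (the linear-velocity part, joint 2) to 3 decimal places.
axis z_1 = (0.8660,0.5000,0.0000); lever o_n−o_1 = (5.0622,2.2321,7.0000)
cross product → J_v[:, 1] = (3.5000,-6.0622,-0.5981)
J_ω[:, 1] = z_1
entry J[1][1] = -6.0622

-6.062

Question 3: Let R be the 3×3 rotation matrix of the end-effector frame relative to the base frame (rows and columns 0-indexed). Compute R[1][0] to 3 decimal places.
-1.000

End-effector x-axis (col 0 of R) = (0.0000,-1.0000,-0.0000)
R[1][0] = -1.0000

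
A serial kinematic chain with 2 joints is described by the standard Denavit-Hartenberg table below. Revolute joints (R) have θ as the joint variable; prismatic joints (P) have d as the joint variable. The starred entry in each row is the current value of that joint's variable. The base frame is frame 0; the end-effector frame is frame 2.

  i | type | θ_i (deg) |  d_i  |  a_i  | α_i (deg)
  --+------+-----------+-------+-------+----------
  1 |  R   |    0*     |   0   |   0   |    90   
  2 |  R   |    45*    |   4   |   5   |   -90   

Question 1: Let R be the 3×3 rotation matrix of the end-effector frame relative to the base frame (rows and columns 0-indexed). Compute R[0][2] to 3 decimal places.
-0.707

End-effector z-axis (col 2 of R) = (-0.7071,-0.0000,0.7071)
R[0][2] = -0.7071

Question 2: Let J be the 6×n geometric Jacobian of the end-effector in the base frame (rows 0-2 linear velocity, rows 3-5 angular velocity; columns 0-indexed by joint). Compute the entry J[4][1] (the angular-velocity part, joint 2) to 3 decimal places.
axis z_1 = (0.0000,-1.0000,0.0000); lever o_n−o_1 = (3.5355,-4.0000,3.5355)
cross product → J_v[:, 1] = (-3.5355,0.0000,3.5355)
J_ω[:, 1] = z_1
entry J[4][1] = -1.0000

-1.000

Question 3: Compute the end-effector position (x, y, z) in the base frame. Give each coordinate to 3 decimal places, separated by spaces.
after link 1: o_1 = (0.0000, 0.0000, 0.0000)
after link 2: o_2 = (3.5355, -4.0000, 3.5355)

3.536 -4.000 3.536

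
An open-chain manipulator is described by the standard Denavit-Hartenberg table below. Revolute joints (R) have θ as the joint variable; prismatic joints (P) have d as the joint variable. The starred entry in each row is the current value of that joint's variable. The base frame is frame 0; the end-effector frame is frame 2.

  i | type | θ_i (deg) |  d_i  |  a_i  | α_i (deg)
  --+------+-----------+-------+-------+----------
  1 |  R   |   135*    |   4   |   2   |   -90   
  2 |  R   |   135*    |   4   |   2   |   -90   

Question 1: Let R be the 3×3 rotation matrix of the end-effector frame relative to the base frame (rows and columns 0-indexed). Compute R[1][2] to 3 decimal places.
-0.500

End-effector z-axis (col 2 of R) = (0.5000,-0.5000,0.7071)
R[1][2] = -0.5000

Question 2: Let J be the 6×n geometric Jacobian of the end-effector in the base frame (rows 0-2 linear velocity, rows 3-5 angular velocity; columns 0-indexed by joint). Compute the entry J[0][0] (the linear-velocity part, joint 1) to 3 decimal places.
2.414

axis z_0 = ẑ; lever o_n−o_0 = (-3.2426,-2.4142,2.5858)
cross product → J_v[:, 0] = (2.4142,-3.2426,0.0000)
J_ω[:, 0] = z_0
entry J[0][0] = 2.4142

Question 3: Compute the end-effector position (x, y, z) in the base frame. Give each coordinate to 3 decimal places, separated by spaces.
-3.243 -2.414 2.586

after link 1: o_1 = (-1.4142, 1.4142, 4.0000)
after link 2: o_2 = (-3.2426, -2.4142, 2.5858)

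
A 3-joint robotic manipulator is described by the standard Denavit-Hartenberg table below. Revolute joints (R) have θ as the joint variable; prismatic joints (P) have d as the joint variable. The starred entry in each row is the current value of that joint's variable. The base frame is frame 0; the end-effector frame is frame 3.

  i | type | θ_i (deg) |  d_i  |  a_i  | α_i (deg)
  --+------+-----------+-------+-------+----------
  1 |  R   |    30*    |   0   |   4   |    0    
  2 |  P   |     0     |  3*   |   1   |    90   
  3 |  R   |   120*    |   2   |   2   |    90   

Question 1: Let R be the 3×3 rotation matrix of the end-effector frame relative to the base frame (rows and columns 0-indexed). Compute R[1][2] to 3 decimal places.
End-effector z-axis (col 2 of R) = (0.7500,0.4330,0.5000)
R[1][2] = 0.4330

0.433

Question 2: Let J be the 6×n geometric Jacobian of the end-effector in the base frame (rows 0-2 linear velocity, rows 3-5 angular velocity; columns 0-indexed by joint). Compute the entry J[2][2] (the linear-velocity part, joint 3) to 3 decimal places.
-1.000

axis z_2 = (0.5000,-0.8660,0.0000); lever o_n−o_2 = (0.1340,-2.2321,1.7321)
cross product → J_v[:, 2] = (-1.5000,-0.8660,-1.0000)
J_ω[:, 2] = z_2
entry J[2][2] = -1.0000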